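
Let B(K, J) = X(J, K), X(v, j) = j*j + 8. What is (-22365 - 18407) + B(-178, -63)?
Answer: -9080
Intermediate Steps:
X(v, j) = 8 + j² (X(v, j) = j² + 8 = 8 + j²)
B(K, J) = 8 + K²
(-22365 - 18407) + B(-178, -63) = (-22365 - 18407) + (8 + (-178)²) = -40772 + (8 + 31684) = -40772 + 31692 = -9080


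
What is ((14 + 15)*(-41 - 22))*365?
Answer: -666855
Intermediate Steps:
((14 + 15)*(-41 - 22))*365 = (29*(-63))*365 = -1827*365 = -666855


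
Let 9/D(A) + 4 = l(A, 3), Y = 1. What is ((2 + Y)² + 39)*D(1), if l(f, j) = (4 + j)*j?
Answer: 432/17 ≈ 25.412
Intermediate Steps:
l(f, j) = j*(4 + j)
D(A) = 9/17 (D(A) = 9/(-4 + 3*(4 + 3)) = 9/(-4 + 3*7) = 9/(-4 + 21) = 9/17)
((2 + Y)² + 39)*D(1) = ((2 + 1)² + 39)*(9/17) = (3² + 39)*(9/17) = (9 + 39)*(9/17) = 48*(9/17) = 432/17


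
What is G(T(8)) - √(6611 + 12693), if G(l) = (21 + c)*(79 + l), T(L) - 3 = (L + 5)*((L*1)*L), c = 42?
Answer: 57582 - 2*√4826 ≈ 57443.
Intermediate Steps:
T(L) = 3 + L²*(5 + L) (T(L) = 3 + (L + 5)*((L*1)*L) = 3 + (5 + L)*(L*L) = 3 + (5 + L)*L² = 3 + L²*(5 + L))
G(l) = 4977 + 63*l (G(l) = (21 + 42)*(79 + l) = 63*(79 + l) = 4977 + 63*l)
G(T(8)) - √(6611 + 12693) = (4977 + 63*(3 + 8³ + 5*8²)) - √(6611 + 12693) = (4977 + 63*(3 + 512 + 5*64)) - √19304 = (4977 + 63*(3 + 512 + 320)) - 2*√4826 = (4977 + 63*835) - 2*√4826 = (4977 + 52605) - 2*√4826 = 57582 - 2*√4826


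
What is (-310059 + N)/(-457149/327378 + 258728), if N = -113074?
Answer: -46174811758/28233799345 ≈ -1.6354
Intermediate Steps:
(-310059 + N)/(-457149/327378 + 258728) = (-310059 - 113074)/(-457149/327378 + 258728) = -423133/(-457149*1/327378 + 258728) = -423133/(-152383/109126 + 258728) = -423133/28233799345/109126 = -423133*109126/28233799345 = -46174811758/28233799345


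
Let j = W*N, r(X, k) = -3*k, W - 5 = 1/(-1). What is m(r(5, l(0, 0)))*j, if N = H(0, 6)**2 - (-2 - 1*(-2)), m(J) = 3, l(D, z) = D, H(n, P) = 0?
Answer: 0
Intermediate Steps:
W = 4 (W = 5 + 1/(-1) = 5 + 1*(-1) = 5 - 1 = 4)
N = 0 (N = 0**2 - (-2 - 1*(-2)) = 0 - (-2 + 2) = 0 - 1*0 = 0 + 0 = 0)
j = 0 (j = 4*0 = 0)
m(r(5, l(0, 0)))*j = 3*0 = 0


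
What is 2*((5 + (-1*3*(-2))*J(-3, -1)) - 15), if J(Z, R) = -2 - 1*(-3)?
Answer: -8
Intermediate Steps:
J(Z, R) = 1 (J(Z, R) = -2 + 3 = 1)
2*((5 + (-1*3*(-2))*J(-3, -1)) - 15) = 2*((5 + (-1*3*(-2))*1) - 15) = 2*((5 - 3*(-2)*1) - 15) = 2*((5 + 6*1) - 15) = 2*((5 + 6) - 15) = 2*(11 - 15) = 2*(-4) = -8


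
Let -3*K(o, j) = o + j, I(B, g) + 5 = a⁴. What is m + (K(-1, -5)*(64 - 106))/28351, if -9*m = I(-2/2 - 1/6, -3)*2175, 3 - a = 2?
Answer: 82217648/85053 ≈ 966.66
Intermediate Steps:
a = 1 (a = 3 - 1*2 = 3 - 2 = 1)
I(B, g) = -4 (I(B, g) = -5 + 1⁴ = -5 + 1 = -4)
K(o, j) = -j/3 - o/3 (K(o, j) = -(o + j)/3 = -(j + o)/3 = -j/3 - o/3)
m = 2900/3 (m = -(-4)*2175/9 = -⅑*(-8700) = 2900/3 ≈ 966.67)
m + (K(-1, -5)*(64 - 106))/28351 = 2900/3 + ((-⅓*(-5) - ⅓*(-1))*(64 - 106))/28351 = 2900/3 + ((5/3 + ⅓)*(-42))*(1/28351) = 2900/3 + (2*(-42))*(1/28351) = 2900/3 - 84*1/28351 = 2900/3 - 84/28351 = 82217648/85053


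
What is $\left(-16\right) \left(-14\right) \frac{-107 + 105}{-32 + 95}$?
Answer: $- \frac{64}{9} \approx -7.1111$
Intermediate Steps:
$\left(-16\right) \left(-14\right) \frac{-107 + 105}{-32 + 95} = 224 \left(- \frac{2}{63}\right) = - \frac{64}{9}$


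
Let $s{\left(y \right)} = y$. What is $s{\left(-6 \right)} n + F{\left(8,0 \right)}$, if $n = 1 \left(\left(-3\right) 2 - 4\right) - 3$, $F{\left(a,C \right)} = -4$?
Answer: $74$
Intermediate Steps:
$n = -13$ ($n = 1 \left(-6 - 4\right) - 3 = 1 \left(-10\right) - 3 = -10 - 3 = -13$)
$s{\left(-6 \right)} n + F{\left(8,0 \right)} = \left(-6\right) \left(-13\right) - 4 = 78 - 4 = 74$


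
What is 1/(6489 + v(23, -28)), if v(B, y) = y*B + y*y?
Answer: 1/6629 ≈ 0.00015085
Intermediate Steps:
v(B, y) = y² + B*y (v(B, y) = B*y + y² = y² + B*y)
1/(6489 + v(23, -28)) = 1/(6489 - 28*(23 - 28)) = 1/(6489 - 28*(-5)) = 1/(6489 + 140) = 1/6629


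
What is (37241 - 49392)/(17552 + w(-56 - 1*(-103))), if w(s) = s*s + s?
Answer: -12151/19808 ≈ -0.61344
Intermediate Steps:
w(s) = s + s² (w(s) = s² + s = s + s²)
(37241 - 49392)/(17552 + w(-56 - 1*(-103))) = (37241 - 49392)/(17552 + (-56 - 1*(-103))*(1 + (-56 - 1*(-103)))) = -12151/(17552 + (-56 + 103)*(1 + (-56 + 103))) = -12151/(17552 + 47*(1 + 47)) = -12151/(17552 + 47*48) = -12151/(17552 + 2256) = -12151/19808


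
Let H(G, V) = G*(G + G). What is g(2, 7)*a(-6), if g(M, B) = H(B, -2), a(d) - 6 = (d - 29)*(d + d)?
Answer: 41748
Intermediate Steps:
a(d) = 6 + 2*d*(-29 + d) (a(d) = 6 + (d - 29)*(d + d) = 6 + (-29 + d)*(2*d) = 6 + 2*d*(-29 + d))
H(G, V) = 2*G**2 (H(G, V) = G*(2*G) = 2*G**2)
g(M, B) = 2*B**2
g(2, 7)*a(-6) = (2*7**2)*(6 - 58*(-6) + 2*(-6)**2) = (2*49)*(6 + 348 + 2*36) = 98*(6 + 348 + 72) = 98*426 = 41748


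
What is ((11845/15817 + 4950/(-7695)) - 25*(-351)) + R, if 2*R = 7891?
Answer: 68811022037/5409414 ≈ 12721.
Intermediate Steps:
R = 7891/2 (R = (1/2)*7891 = 7891/2 ≈ 3945.5)
((11845/15817 + 4950/(-7695)) - 25*(-351)) + R = ((11845/15817 + 4950/(-7695)) - 25*(-351)) + 7891/2 = ((11845*(1/15817) + 4950*(-1/7695)) + 8775) + 7891/2 = ((11845/15817 - 110/171) + 8775) + 7891/2 = (285625/2704707 + 8775) + 7891/2 = 23734089550/2704707 + 7891/2 = 68811022037/5409414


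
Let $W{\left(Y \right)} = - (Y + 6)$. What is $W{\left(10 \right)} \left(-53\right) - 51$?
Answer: $797$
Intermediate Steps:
$W{\left(Y \right)} = -6 - Y$ ($W{\left(Y \right)} = - (6 + Y) = -6 - Y$)
$W{\left(10 \right)} \left(-53\right) - 51 = \left(-6 - 10\right) \left(-53\right) - 51 = \left(-16\right) \left(-53\right) - 51 = 848 - 51 = 797$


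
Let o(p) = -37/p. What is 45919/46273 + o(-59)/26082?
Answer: 70663614223/71206650774 ≈ 0.99237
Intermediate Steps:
45919/46273 + o(-59)/26082 = 45919/46273 - 37/(-59)/26082 = 45919*(1/46273) - 37*(-1/59)*(1/26082) = 45919/46273 + (37/59)*(1/26082) = 45919/46273 + 37/1538838 = 70663614223/71206650774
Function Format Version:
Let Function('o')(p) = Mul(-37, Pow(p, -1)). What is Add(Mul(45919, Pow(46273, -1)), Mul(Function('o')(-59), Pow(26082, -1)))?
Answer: Rational(70663614223, 71206650774) ≈ 0.99237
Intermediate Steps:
Add(Mul(45919, Pow(46273, -1)), Mul(Function('o')(-59), Pow(26082, -1))) = Add(Mul(45919, Pow(46273, -1)), Mul(Mul(-37, Pow(-59, -1)), Pow(26082, -1))) = Add(Mul(45919, Rational(1, 46273)), Mul(Mul(-37, Rational(-1, 59)), Rational(1, 26082))) = Add(Rational(45919, 46273), Mul(Rational(37, 59), Rational(1, 26082))) = Add(Rational(45919, 46273), Rational(37, 1538838)) = Rational(70663614223, 71206650774)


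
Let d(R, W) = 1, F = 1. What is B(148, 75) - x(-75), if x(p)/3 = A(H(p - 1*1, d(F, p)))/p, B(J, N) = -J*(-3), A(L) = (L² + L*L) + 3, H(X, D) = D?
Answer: 2221/5 ≈ 444.20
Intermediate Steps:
A(L) = 3 + 2*L² (A(L) = (L² + L²) + 3 = 2*L² + 3 = 3 + 2*L²)
B(J, N) = 3*J
x(p) = 15/p (x(p) = 3*((3 + 2*1²)/p) = 3*((3 + 2*1)/p) = 3*((3 + 2)/p) = 3*(5/p) = 15/p)
B(148, 75) - x(-75) = 3*148 - 15/(-75) = 444 - 15*(-1)/75 = 444 - 1*(-⅕) = 444 + ⅕ = 2221/5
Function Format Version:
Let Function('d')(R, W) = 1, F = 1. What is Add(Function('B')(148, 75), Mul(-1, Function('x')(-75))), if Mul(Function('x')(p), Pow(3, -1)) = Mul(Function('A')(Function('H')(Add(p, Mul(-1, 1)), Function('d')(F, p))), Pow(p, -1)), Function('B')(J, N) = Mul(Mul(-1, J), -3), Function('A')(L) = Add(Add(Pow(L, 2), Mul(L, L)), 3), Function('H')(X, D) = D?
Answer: Rational(2221, 5) ≈ 444.20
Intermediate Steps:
Function('A')(L) = Add(3, Mul(2, Pow(L, 2))) (Function('A')(L) = Add(Add(Pow(L, 2), Pow(L, 2)), 3) = Add(Mul(2, Pow(L, 2)), 3) = Add(3, Mul(2, Pow(L, 2))))
Function('B')(J, N) = Mul(3, J)
Function('x')(p) = Mul(15, Pow(p, -1)) (Function('x')(p) = Mul(3, Mul(Add(3, Mul(2, Pow(1, 2))), Pow(p, -1))) = Mul(3, Mul(Add(3, Mul(2, 1)), Pow(p, -1))) = Mul(3, Mul(Add(3, 2), Pow(p, -1))) = Mul(3, Mul(5, Pow(p, -1))) = Mul(15, Pow(p, -1)))
Add(Function('B')(148, 75), Mul(-1, Function('x')(-75))) = Add(Mul(3, 148), Mul(-1, Mul(15, Pow(-75, -1)))) = Add(444, Mul(-1, Mul(15, Rational(-1, 75)))) = Add(444, Mul(-1, Rational(-1, 5))) = Add(444, Rational(1, 5)) = Rational(2221, 5)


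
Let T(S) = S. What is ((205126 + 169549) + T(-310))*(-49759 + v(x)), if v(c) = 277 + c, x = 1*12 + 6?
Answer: -18517590360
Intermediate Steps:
x = 18 (x = 12 + 6 = 18)
((205126 + 169549) + T(-310))*(-49759 + v(x)) = ((205126 + 169549) - 310)*(-49759 + (277 + 18)) = (374675 - 310)*(-49759 + 295) = 374365*(-49464) = -18517590360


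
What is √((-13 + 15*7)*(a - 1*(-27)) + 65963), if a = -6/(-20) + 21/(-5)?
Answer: √1702205/5 ≈ 260.94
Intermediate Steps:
a = -39/10 (a = -6*(-1/20) + 21*(-⅕) = 3/10 - 21/5 = -39/10 ≈ -3.9000)
√((-13 + 15*7)*(a - 1*(-27)) + 65963) = √((-13 + 15*7)*(-39/10 - 1*(-27)) + 65963) = √((-13 + 105)*(-39/10 + 27) + 65963) = √(92*(231/10) + 65963) = √(10626/5 + 65963) = √(340441/5) = √1702205/5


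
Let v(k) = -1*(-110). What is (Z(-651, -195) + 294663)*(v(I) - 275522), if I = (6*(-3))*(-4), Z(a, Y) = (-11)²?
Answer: -81187051008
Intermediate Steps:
Z(a, Y) = 121
I = 72 (I = -18*(-4) = 72)
v(k) = 110
(Z(-651, -195) + 294663)*(v(I) - 275522) = (121 + 294663)*(110 - 275522) = 294784*(-275412) = -81187051008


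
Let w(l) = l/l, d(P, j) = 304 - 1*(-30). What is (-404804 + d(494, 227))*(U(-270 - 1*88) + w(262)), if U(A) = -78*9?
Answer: 283533470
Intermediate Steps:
d(P, j) = 334 (d(P, j) = 304 + 30 = 334)
w(l) = 1
U(A) = -702
(-404804 + d(494, 227))*(U(-270 - 1*88) + w(262)) = (-404804 + 334)*(-702 + 1) = -404470*(-701) = 283533470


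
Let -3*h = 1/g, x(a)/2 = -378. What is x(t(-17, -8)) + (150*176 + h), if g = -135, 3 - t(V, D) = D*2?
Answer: 10385821/405 ≈ 25644.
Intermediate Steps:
t(V, D) = 3 - 2*D (t(V, D) = 3 - D*2 = 3 - 2*D)
x(a) = -756 (x(a) = 2*(-378) = -756)
h = 1/405 (h = -⅓/(-135) = -⅓*(-1/135) = 1/405 ≈ 0.0024691)
x(t(-17, -8)) + (150*176 + h) = -756 + (150*176 + 1/405) = -756 + (26400 + 1/405) = -756 + 10692001/405 = 10385821/405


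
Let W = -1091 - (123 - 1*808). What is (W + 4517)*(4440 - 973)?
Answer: 14252837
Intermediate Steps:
W = -406 (W = -1091 - (123 - 808) = -1091 - 1*(-685) = -1091 + 685 = -406)
(W + 4517)*(4440 - 973) = (-406 + 4517)*(4440 - 973) = 4111*3467 = 14252837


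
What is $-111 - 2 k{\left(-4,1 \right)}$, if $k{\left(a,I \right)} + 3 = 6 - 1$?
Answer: $-115$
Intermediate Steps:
$k{\left(a,I \right)} = 2$ ($k{\left(a,I \right)} = -3 + \left(6 - 1\right) = -3 + 5 = 2$)
$-111 - 2 k{\left(-4,1 \right)} = -111 - 4 = -115$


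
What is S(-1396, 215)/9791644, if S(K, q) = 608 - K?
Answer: 501/2447911 ≈ 0.00020466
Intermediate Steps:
S(-1396, 215)/9791644 = (608 - 1*(-1396))/9791644 = (608 + 1396)*(1/9791644) = 2004*(1/9791644) = 501/2447911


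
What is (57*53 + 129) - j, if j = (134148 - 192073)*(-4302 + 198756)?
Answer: 11263751100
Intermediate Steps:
j = -11263747950 (j = -57925*194454 = -11263747950)
(57*53 + 129) - j = (57*53 + 129) - 1*(-11263747950) = (3021 + 129) + 11263747950 = 3150 + 11263747950 = 11263751100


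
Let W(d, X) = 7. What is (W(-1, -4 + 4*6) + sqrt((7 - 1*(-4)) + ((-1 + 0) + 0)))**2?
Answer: (7 + sqrt(10))**2 ≈ 103.27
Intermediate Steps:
(W(-1, -4 + 4*6) + sqrt((7 - 1*(-4)) + ((-1 + 0) + 0)))**2 = (7 + sqrt((7 - 1*(-4)) + ((-1 + 0) + 0)))**2 = (7 + sqrt((7 + 4) + (-1 + 0)))**2 = (7 + sqrt(11 - 1))**2 = (7 + sqrt(10))**2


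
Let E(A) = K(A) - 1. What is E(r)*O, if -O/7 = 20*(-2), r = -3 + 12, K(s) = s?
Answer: 2240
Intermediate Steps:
r = 9
O = 280 (O = -140*(-2) = -7*(-40) = 280)
E(A) = -1 + A (E(A) = A - 1 = -1 + A)
E(r)*O = (-1 + 9)*280 = 8*280 = 2240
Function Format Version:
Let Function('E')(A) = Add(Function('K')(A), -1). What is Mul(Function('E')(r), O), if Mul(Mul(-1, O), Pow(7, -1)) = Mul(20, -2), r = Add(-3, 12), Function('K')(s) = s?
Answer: 2240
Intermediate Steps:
r = 9
O = 280 (O = Mul(-7, Mul(20, -2)) = Mul(-7, -40) = 280)
Function('E')(A) = Add(-1, A) (Function('E')(A) = Add(A, -1) = Add(-1, A))
Mul(Function('E')(r), O) = Mul(Add(-1, 9), 280) = Mul(8, 280) = 2240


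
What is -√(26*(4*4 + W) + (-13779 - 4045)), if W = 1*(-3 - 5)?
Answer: -4*I*√1101 ≈ -132.73*I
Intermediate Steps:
W = -8 (W = 1*(-8) = -8)
-√(26*(4*4 + W) + (-13779 - 4045)) = -√(26*(4*4 - 8) + (-13779 - 4045)) = -√(26*(16 - 8) - 17824) = -√(26*8 - 17824) = -√(208 - 17824) = -√(-17616) = -4*I*√1101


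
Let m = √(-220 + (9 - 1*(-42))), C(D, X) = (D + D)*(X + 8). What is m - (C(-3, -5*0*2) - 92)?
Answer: 140 + 13*I ≈ 140.0 + 13.0*I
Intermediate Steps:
C(D, X) = 2*D*(8 + X) (C(D, X) = (2*D)*(8 + X) = 2*D*(8 + X))
m = 13*I (m = √(-220 + (9 + 42)) = √(-220 + 51) = √(-169) = 13*I ≈ 13.0*I)
m - (C(-3, -5*0*2) - 92) = 13*I - (2*(-3)*(8 - 5*0*2) - 92) = 13*I - (2*(-3)*(8 + 0*2) - 92) = 13*I - (2*(-3)*(8 + 0) - 92) = 13*I - (2*(-3)*8 - 92) = 13*I - (-48 - 92) = 13*I - 1*(-140) = 13*I + 140 = 140 + 13*I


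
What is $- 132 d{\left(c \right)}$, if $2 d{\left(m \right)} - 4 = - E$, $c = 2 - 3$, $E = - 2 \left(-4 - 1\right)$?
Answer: $396$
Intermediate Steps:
$E = 10$ ($E = \left(-2\right) \left(-5\right) = 10$)
$c = -1$ ($c = 2 - 3 = -1$)
$d{\left(m \right)} = -3$ ($d{\left(m \right)} = 2 + \frac{\left(-1\right) 10}{2} = 2 + \frac{1}{2} \left(-10\right) = 2 - 5 = -3$)
$- 132 d{\left(c \right)} = \left(-132\right) \left(-3\right) = 396$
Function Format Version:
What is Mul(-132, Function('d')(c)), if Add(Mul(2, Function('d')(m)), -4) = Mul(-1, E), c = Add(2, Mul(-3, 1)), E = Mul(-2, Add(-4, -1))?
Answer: 396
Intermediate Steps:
E = 10 (E = Mul(-2, -5) = 10)
c = -1 (c = Add(2, -3) = -1)
Function('d')(m) = -3 (Function('d')(m) = Add(2, Mul(Rational(1, 2), Mul(-1, 10))) = Add(2, Mul(Rational(1, 2), -10)) = Add(2, -5) = -3)
Mul(-132, Function('d')(c)) = Mul(-132, -3) = 396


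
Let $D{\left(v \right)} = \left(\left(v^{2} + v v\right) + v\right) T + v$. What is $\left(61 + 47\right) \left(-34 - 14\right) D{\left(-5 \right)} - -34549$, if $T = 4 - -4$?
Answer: $-1805771$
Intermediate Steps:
$T = 8$ ($T = 4 + 4 = 8$)
$D{\left(v \right)} = 9 v + 16 v^{2}$ ($D{\left(v \right)} = \left(\left(v^{2} + v v\right) + v\right) 8 + v = \left(\left(v^{2} + v^{2}\right) + v\right) 8 + v = \left(2 v^{2} + v\right) 8 + v = \left(v + 2 v^{2}\right) 8 + v = \left(8 v + 16 v^{2}\right) + v = 9 v + 16 v^{2}$)
$\left(61 + 47\right) \left(-34 - 14\right) D{\left(-5 \right)} - -34549 = \left(61 + 47\right) \left(-34 - 14\right) \left(- 5 \left(9 + 16 \left(-5\right)\right)\right) - -34549 = 108 \left(-48\right) \left(- 5 \left(9 - 80\right)\right) + 34549 = - 5184 \left(\left(-5\right) \left(-71\right)\right) + 34549 = \left(-5184\right) 355 + 34549 = -1840320 + 34549 = -1805771$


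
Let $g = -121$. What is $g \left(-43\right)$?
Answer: $5203$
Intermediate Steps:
$g \left(-43\right) = \left(-121\right) \left(-43\right) = 5203$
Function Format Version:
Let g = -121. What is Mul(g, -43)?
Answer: 5203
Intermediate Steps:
Mul(g, -43) = Mul(-121, -43) = 5203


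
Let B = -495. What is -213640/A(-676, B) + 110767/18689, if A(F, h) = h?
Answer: 73591775/168201 ≈ 437.52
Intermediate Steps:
-213640/A(-676, B) + 110767/18689 = -213640/(-495) + 110767/18689 = -213640*(-1/495) + 110767*(1/18689) = 42728/99 + 110767/18689 = 73591775/168201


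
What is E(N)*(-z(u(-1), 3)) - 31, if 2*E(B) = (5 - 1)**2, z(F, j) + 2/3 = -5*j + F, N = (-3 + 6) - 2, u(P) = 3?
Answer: 211/3 ≈ 70.333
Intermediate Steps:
N = 1 (N = 3 - 2 = 1)
z(F, j) = -2/3 + F - 5*j (z(F, j) = -2/3 + (-5*j + F) = -2/3 + (F - 5*j) = -2/3 + F - 5*j)
E(B) = 8 (E(B) = (5 - 1)**2/2 = (1/2)*4**2 = (1/2)*16 = 8)
E(N)*(-z(u(-1), 3)) - 31 = 8*(-(-2/3 + 3 - 5*3)) - 31 = 8*(-(-2/3 + 3 - 15)) - 31 = 8*(-1*(-38/3)) - 31 = 8*(38/3) - 31 = 304/3 - 31 = 211/3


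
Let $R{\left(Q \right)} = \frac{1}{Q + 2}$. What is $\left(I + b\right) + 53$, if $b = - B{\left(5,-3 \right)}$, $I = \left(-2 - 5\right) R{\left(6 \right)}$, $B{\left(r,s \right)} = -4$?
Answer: $\frac{449}{8} \approx 56.125$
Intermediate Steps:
$R{\left(Q \right)} = \frac{1}{2 + Q}$
$I = - \frac{7}{8}$ ($I = \frac{-2 - 5}{2 + 6} = - \frac{7}{8} \approx -0.875$)
$b = 4$ ($b = \left(-1\right) \left(-4\right) = 4$)
$\left(I + b\right) + 53 = \left(- \frac{7}{8} + 4\right) + 53 = \frac{25}{8} + 53 = \frac{449}{8}$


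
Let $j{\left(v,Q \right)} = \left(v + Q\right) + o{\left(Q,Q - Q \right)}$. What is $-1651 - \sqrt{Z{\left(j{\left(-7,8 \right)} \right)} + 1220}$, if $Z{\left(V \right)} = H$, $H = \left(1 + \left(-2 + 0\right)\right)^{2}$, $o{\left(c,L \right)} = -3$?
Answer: $-1651 - \sqrt{1221} \approx -1685.9$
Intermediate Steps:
$j{\left(v,Q \right)} = -3 + Q + v$ ($j{\left(v,Q \right)} = \left(v + Q\right) - 3 = \left(Q + v\right) - 3 = -3 + Q + v$)
$H = 1$ ($H = \left(1 - 2\right)^{2} = \left(-1\right)^{2} = 1$)
$Z{\left(V \right)} = 1$
$-1651 - \sqrt{Z{\left(j{\left(-7,8 \right)} \right)} + 1220} = -1651 - \sqrt{1 + 1220} = -1651 - \sqrt{1221}$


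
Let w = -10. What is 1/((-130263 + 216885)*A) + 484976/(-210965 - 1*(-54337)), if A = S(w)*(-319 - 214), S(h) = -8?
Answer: -44782224043595/14462881036656 ≈ -3.0964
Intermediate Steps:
A = 4264 (A = -8*(-319 - 214) = -8*(-533) = 4264)
1/((-130263 + 216885)*A) + 484976/(-210965 - 1*(-54337)) = 1/((-130263 + 216885)*4264) + 484976/(-210965 - 1*(-54337)) = (1/4264)/86622 + 484976/(-210965 + 54337) = (1/86622)*(1/4264) + 484976/(-156628) = 1/369356208 + 484976*(-1/156628) = 1/369356208 - 121244/39157 = -44782224043595/14462881036656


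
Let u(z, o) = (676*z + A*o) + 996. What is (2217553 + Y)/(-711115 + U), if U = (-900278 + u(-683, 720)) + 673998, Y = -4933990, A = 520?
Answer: 2716437/1023707 ≈ 2.6535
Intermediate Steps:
u(z, o) = 996 + 520*o + 676*z (u(z, o) = (676*z + 520*o) + 996 = (520*o + 676*z) + 996 = 996 + 520*o + 676*z)
U = -312592 (U = (-900278 + (996 + 520*720 + 676*(-683))) + 673998 = (-900278 + (996 + 374400 - 461708)) + 673998 = (-900278 - 86312) + 673998 = -986590 + 673998 = -312592)
(2217553 + Y)/(-711115 + U) = (2217553 - 4933990)/(-711115 - 312592) = -2716437/(-1023707) = -2716437*(-1/1023707) = 2716437/1023707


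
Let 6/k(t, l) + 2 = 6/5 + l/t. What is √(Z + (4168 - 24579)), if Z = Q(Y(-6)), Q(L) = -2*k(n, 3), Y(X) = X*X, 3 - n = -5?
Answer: I*√5890619/17 ≈ 142.77*I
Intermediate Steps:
n = 8 (n = 3 - 1*(-5) = 3 + 5 = 8)
Y(X) = X²
k(t, l) = 6/(-⅘ + l/t) (k(t, l) = 6/(-2 + (6/5 + l/t)) = 6/(-⅘ + l/t))
Q(L) = 480/17 (Q(L) = -60*8/(-4*8 + 5*3) = -60*8/(-32 + 15) = -60*8/(-17) = -60*8*(-1)/17 = -2*(-240/17) = 480/17)
Z = 480/17 ≈ 28.235
√(Z + (4168 - 24579)) = √(480/17 + (4168 - 24579)) = √(480/17 - 20411) = √(-346507/17) = I*√5890619/17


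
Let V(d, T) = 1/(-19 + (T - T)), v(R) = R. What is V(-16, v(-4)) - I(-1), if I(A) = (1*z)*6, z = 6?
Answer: -685/19 ≈ -36.053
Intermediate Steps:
I(A) = 36 (I(A) = (1*6)*6 = 6*6 = 36)
V(d, T) = -1/19 (V(d, T) = 1/(-19 + 0) = 1/(-19) = -1/19)
V(-16, v(-4)) - I(-1) = -1/19 - 1*36 = -1/19 - 36 = -685/19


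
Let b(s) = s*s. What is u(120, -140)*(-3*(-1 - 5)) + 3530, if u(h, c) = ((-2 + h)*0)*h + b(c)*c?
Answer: -49388470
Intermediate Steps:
b(s) = s**2
u(h, c) = c**3 (u(h, c) = ((-2 + h)*0)*h + c**2*c = 0*h + c**3 = 0 + c**3 = c**3)
u(120, -140)*(-3*(-1 - 5)) + 3530 = (-140)**3*(-3*(-1 - 5)) + 3530 = -(-8232000)*(-6) + 3530 = -2744000*18 + 3530 = -49392000 + 3530 = -49388470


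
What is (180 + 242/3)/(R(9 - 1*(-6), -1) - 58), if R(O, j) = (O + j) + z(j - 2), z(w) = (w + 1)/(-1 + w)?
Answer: -1564/261 ≈ -5.9923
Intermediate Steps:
z(w) = (1 + w)/(-1 + w)
R(O, j) = O + j + (-1 + j)/(-3 + j) (R(O, j) = (O + j) + (1 + (j - 2))/(-1 + (j - 2)) = (O + j) + (1 + (-2 + j))/(-1 + (-2 + j)) = (O + j) + (-1 + j)/(-3 + j) = O + j + (-1 + j)/(-3 + j))
(180 + 242/3)/(R(9 - 1*(-6), -1) - 58) = (180 + 242/3)/((-1 - 1 + (-3 - 1)*((9 - 1*(-6)) - 1))/(-3 - 1) - 58) = (180 + 242*(1/3))/((-1 - 1 - 4*((9 + 6) - 1))/(-4) - 58) = (180 + 242/3)/(-(-1 - 1 - 4*(15 - 1))/4 - 58) = 782/(3*(-(-1 - 1 - 4*14)/4 - 58)) = 782/(3*(-(-1 - 1 - 56)/4 - 58)) = 782/(3*(-1/4*(-58) - 58)) = 782/(3*(29/2 - 58)) = 782/(3*(-87/2)) = (782/3)*(-2/87) = -1564/261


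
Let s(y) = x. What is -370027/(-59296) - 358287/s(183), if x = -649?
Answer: 21485133475/38483104 ≈ 558.30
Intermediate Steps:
s(y) = -649
-370027/(-59296) - 358287/s(183) = -370027/(-59296) - 358287/(-649) = -370027*(-1/59296) - 358287*(-1/649) = 370027/59296 + 358287/649 = 21485133475/38483104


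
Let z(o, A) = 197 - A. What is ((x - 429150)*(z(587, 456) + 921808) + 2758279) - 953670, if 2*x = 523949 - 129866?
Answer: -427795102915/2 ≈ -2.1390e+11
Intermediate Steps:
x = 394083/2 (x = (523949 - 129866)/2 = (½)*394083 = 394083/2 ≈ 1.9704e+5)
((x - 429150)*(z(587, 456) + 921808) + 2758279) - 953670 = ((394083/2 - 429150)*((197 - 1*456) + 921808) + 2758279) - 953670 = (-464217*((197 - 456) + 921808)/2 + 2758279) - 953670 = (-464217*(-259 + 921808)/2 + 2758279) - 953670 = (-464217/2*921549 + 2758279) - 953670 = (-427798712133/2 + 2758279) - 953670 = -427793195575/2 - 953670 = -427795102915/2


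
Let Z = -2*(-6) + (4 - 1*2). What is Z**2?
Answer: 196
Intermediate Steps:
Z = 14 (Z = 12 + (4 - 2) = 12 + 2 = 14)
Z**2 = 14**2 = 196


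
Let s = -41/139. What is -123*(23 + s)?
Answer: -388188/139 ≈ -2792.7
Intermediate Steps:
s = -41/139 (s = -41*1/139 = -41/139 ≈ -0.29496)
-123*(23 + s) = -123*(23 - 41/139) = -123*3156/139 = -388188/139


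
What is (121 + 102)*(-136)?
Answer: -30328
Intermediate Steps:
(121 + 102)*(-136) = 223*(-136) = -30328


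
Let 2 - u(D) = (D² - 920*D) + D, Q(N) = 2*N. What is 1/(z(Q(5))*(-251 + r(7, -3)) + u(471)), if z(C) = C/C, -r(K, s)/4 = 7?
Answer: 1/210731 ≈ 4.7454e-6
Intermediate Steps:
r(K, s) = -28 (r(K, s) = -4*7 = -28)
z(C) = 1
u(D) = 2 - D² + 919*D (u(D) = 2 - ((D² - 920*D) + D) = 2 - (D² - 919*D) = 2 + (-D² + 919*D) = 2 - D² + 919*D)
1/(z(Q(5))*(-251 + r(7, -3)) + u(471)) = 1/(1*(-251 - 28) + (2 - 1*471² + 919*471)) = 1/(1*(-279) + (2 - 1*221841 + 432849)) = 1/(-279 + (2 - 221841 + 432849)) = 1/(-279 + 211010) = 1/210731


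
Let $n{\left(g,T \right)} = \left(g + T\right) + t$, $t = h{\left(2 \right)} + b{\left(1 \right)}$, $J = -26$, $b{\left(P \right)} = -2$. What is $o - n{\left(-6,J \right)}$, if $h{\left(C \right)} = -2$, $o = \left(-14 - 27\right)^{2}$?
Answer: $1717$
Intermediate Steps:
$o = 1681$ ($o = \left(-41\right)^{2} = 1681$)
$t = -4$ ($t = -2 - 2 = -4$)
$n{\left(g,T \right)} = -4 + T + g$ ($n{\left(g,T \right)} = \left(g + T\right) - 4 = \left(T + g\right) - 4 = -4 + T + g$)
$o - n{\left(-6,J \right)} = 1681 - \left(-4 - 26 - 6\right) = 1681 - -36 = 1681 + 36 = 1717$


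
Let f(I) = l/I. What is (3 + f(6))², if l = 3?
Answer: 49/4 ≈ 12.250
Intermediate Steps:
f(I) = 3/I
(3 + f(6))² = (3 + 3/6)² = (3 + 3*(⅙))² = (3 + ½)² = (7/2)² = 49/4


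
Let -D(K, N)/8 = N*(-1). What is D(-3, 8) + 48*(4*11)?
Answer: 2176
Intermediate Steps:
D(K, N) = 8*N (D(K, N) = -8*N*(-1) = -(-8)*N = 8*N)
D(-3, 8) + 48*(4*11) = 8*8 + 48*(4*11) = 64 + 48*44 = 64 + 2112 = 2176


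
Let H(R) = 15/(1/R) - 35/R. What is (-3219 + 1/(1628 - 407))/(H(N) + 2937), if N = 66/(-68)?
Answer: -133633532/122819243 ≈ -1.0881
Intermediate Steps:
N = -33/34 (N = 66*(-1/68) = -33/34 ≈ -0.97059)
H(R) = -35/R + 15*R (H(R) = 15*R - 35/R = -35/R + 15*R)
(-3219 + 1/(1628 - 407))/(H(N) + 2937) = (-3219 + 1/(1628 - 407))/((-35/(-33/34) + 15*(-33/34)) + 2937) = (-3219 + 1/1221)/((-35*(-34/33) - 495/34) + 2937) = (-3219 + 1/1221)/((1190/33 - 495/34) + 2937) = -3930398/(1221*(24125/1122 + 2937)) = -3930398/(1221*3319439/1122) = -3930398/1221*1122/3319439 = -133633532/122819243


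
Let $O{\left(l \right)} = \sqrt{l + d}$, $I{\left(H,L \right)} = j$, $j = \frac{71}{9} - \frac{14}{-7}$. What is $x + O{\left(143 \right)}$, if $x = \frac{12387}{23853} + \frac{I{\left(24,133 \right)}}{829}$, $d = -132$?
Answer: $\frac{31514108}{59322411} + \sqrt{11} \approx 3.8479$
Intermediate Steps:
$j = \frac{89}{9}$ ($j = 71 \cdot \frac{1}{9} - -2 = \frac{71}{9} + 2 = \frac{89}{9} \approx 9.8889$)
$I{\left(H,L \right)} = \frac{89}{9}$
$x = \frac{31514108}{59322411}$ ($x = \frac{12387}{23853} + \frac{89}{9 \cdot 829} = 12387 \cdot \frac{1}{23853} + \frac{89}{9} \cdot \frac{1}{829} = \frac{4129}{7951} + \frac{89}{7461} = \frac{31514108}{59322411} \approx 0.53123$)
$O{\left(l \right)} = \sqrt{-132 + l}$ ($O{\left(l \right)} = \sqrt{l - 132} = \sqrt{-132 + l}$)
$x + O{\left(143 \right)} = \frac{31514108}{59322411} + \sqrt{-132 + 143} = \frac{31514108}{59322411} + \sqrt{11}$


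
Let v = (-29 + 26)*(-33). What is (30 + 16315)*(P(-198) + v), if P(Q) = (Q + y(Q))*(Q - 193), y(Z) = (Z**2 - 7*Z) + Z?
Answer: -256874015475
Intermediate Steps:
y(Z) = Z**2 - 6*Z
P(Q) = (-193 + Q)*(Q + Q*(-6 + Q)) (P(Q) = (Q + Q*(-6 + Q))*(Q - 193) = (Q + Q*(-6 + Q))*(-193 + Q) = (-193 + Q)*(Q + Q*(-6 + Q)))
v = 99 (v = -3*(-33) = 99)
(30 + 16315)*(P(-198) + v) = (30 + 16315)*(-198*(965 + (-198)**2 - 198*(-198)) + 99) = 16345*(-198*(965 + 39204 + 39204) + 99) = 16345*(-198*79373 + 99) = 16345*(-15715854 + 99) = 16345*(-15715755) = -256874015475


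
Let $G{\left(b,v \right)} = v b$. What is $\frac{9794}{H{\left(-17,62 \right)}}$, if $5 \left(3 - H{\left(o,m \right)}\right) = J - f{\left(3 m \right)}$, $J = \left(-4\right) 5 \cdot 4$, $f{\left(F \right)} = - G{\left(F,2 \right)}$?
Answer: $- \frac{48970}{277} \approx -176.79$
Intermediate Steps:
$G{\left(b,v \right)} = b v$
$f{\left(F \right)} = - 2 F$ ($f{\left(F \right)} = - F 2 = - 2 F$)
$J = -80$ ($J = \left(-20\right) 4 = -80$)
$H{\left(o,m \right)} = 19 - \frac{6 m}{5}$ ($H{\left(o,m \right)} = 3 - \frac{-80 - - 2 \cdot 3 m}{5} = 3 - \frac{-80 - - 6 m}{5} = 3 - \frac{-80 + 6 m}{5} = 3 - \left(-16 + \frac{6 m}{5}\right) = 19 - \frac{6 m}{5}$)
$\frac{9794}{H{\left(-17,62 \right)}} = \frac{9794}{19 - \frac{372}{5}} = \frac{9794}{- \frac{277}{5}} = 9794 \left(- \frac{5}{277}\right) = - \frac{48970}{277}$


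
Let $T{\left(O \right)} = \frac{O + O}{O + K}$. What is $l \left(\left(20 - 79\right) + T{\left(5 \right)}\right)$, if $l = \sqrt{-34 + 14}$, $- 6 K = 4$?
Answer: $- \frac{1474 i \sqrt{5}}{13} \approx - 253.54 i$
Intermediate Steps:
$K = - \frac{2}{3}$ ($K = \left(- \frac{1}{6}\right) 4 = - \frac{2}{3} \approx -0.66667$)
$l = 2 i \sqrt{5}$ ($l = \sqrt{-20} = 2 i \sqrt{5} \approx 4.4721 i$)
$T{\left(O \right)} = \frac{2 O}{- \frac{2}{3} + O}$ ($T{\left(O \right)} = \frac{O + O}{O - \frac{2}{3}} = \frac{2 O}{- \frac{2}{3} + O}$)
$l \left(\left(20 - 79\right) + T{\left(5 \right)}\right) = 2 i \sqrt{5} \left(\left(20 - 79\right) + 6 \cdot 5 \frac{1}{-2 + 3 \cdot 5}\right) = 2 i \sqrt{5} \left(\left(20 - 79\right) + 6 \cdot 5 \frac{1}{-2 + 15}\right) = 2 i \sqrt{5} \left(-59 + 6 \cdot 5 \cdot \frac{1}{13}\right) = 2 i \sqrt{5} \left(-59 + \frac{30}{13}\right) = 2 i \sqrt{5} \left(- \frac{737}{13}\right) = - \frac{1474 i \sqrt{5}}{13}$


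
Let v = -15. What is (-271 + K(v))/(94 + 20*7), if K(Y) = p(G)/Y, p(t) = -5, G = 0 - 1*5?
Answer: -406/351 ≈ -1.1567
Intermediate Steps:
G = -5 (G = 0 - 5 = -5)
K(Y) = -5/Y
(-271 + K(v))/(94 + 20*7) = (-271 - 5/(-15))/(94 + 20*7) = (-271 - 5*(-1/15))/(94 + 140) = (-271 + 1/3)/234 = -812/3*1/234 = -406/351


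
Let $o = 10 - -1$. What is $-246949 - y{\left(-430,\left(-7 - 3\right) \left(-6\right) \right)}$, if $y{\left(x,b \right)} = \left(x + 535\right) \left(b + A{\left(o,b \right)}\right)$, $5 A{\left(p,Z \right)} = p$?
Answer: $-253480$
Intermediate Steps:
$o = 11$ ($o = 10 + 1 = 11$)
$A{\left(p,Z \right)} = \frac{p}{5}$
$y{\left(x,b \right)} = \left(535 + x\right) \left(\frac{11}{5} + b\right)$ ($y{\left(x,b \right)} = \left(x + 535\right) \left(b + \frac{1}{5} \cdot 11\right) = \left(535 + x\right) \left(b + \frac{11}{5}\right) = \left(535 + x\right) \left(\frac{11}{5} + b\right)$)
$-246949 - y{\left(-430,\left(-7 - 3\right) \left(-6\right) \right)} = -246949 - \left(1177 + 535 \left(-7 - 3\right) \left(-6\right) + \frac{11}{5} \left(-430\right) + \left(-7 - 3\right) \left(-6\right) \left(-430\right)\right) = -246949 - \left(1177 + 535 \left(\left(-10\right) \left(-6\right)\right) - 946 + \left(-10\right) \left(-6\right) \left(-430\right)\right) = -246949 - \left(1177 + 535 \cdot 60 - 946 + 60 \left(-430\right)\right) = -246949 - \left(1177 + 32100 - 946 - 25800\right) = -246949 - 6531 = -253480$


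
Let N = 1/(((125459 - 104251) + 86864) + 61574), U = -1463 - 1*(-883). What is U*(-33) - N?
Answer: 3247024439/169646 ≈ 19140.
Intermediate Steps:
U = -580 (U = -1463 + 883 = -580)
N = 1/169646 (N = 1/((21208 + 86864) + 61574) = 1/(108072 + 61574) = 1/169646 ≈ 5.8946e-6)
U*(-33) - N = -580*(-33) - 1*1/169646 = 19140 - 1/169646 = 3247024439/169646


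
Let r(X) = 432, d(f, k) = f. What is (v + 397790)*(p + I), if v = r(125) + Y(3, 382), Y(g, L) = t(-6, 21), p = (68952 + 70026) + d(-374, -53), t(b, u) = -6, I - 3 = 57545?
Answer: 78110864832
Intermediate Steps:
I = 57548 (I = 3 + 57545 = 57548)
p = 138604 (p = (68952 + 70026) - 374 = 138978 - 374 = 138604)
Y(g, L) = -6
v = 426 (v = 432 - 6 = 426)
(v + 397790)*(p + I) = (426 + 397790)*(138604 + 57548) = 398216*196152 = 78110864832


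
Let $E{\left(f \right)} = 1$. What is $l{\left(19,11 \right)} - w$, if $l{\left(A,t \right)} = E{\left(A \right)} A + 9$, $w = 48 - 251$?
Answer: $231$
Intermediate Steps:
$w = -203$
$l{\left(A,t \right)} = 9 + A$ ($l{\left(A,t \right)} = 1 A + 9 = A + 9 = 9 + A$)
$l{\left(19,11 \right)} - w = \left(9 + 19\right) - -203 = 28 + 203 = 231$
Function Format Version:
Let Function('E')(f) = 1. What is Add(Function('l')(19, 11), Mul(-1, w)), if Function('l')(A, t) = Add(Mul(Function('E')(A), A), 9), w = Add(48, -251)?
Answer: 231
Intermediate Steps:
w = -203
Function('l')(A, t) = Add(9, A) (Function('l')(A, t) = Add(Mul(1, A), 9) = Add(A, 9) = Add(9, A))
Add(Function('l')(19, 11), Mul(-1, w)) = Add(Add(9, 19), Mul(-1, -203)) = Add(28, 203) = 231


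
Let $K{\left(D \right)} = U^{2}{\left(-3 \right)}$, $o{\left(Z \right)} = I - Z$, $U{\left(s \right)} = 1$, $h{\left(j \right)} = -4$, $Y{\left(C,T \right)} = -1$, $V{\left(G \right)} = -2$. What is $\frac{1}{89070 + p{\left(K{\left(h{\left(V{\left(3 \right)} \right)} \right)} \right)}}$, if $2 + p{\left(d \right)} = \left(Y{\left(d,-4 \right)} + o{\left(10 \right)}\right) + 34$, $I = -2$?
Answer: $\frac{1}{89089} \approx 1.1225 \cdot 10^{-5}$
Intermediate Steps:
$o{\left(Z \right)} = -2 - Z$
$K{\left(D \right)} = 1$ ($K{\left(D \right)} = 1^{2} = 1$)
$p{\left(d \right)} = 19$ ($p{\left(d \right)} = -2 + \left(\left(-1 - 12\right) + 34\right) = -2 + \left(-13 + 34\right) = -2 + 21 = 19$)
$\frac{1}{89070 + p{\left(K{\left(h{\left(V{\left(3 \right)} \right)} \right)} \right)}} = \frac{1}{89070 + 19} = \frac{1}{89089}$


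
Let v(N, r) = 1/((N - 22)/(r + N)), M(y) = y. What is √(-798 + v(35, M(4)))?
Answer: I*√795 ≈ 28.196*I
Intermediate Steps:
v(N, r) = (N + r)/(-22 + N) (v(N, r) = 1/((-22 + N)/(N + r)) = (N + r)/(-22 + N))
√(-798 + v(35, M(4))) = √(-798 + (35 + 4)/(-22 + 35)) = √(-798 + 39/13) = √(-798 + (1/13)*39) = √(-798 + 3) = √(-795) = I*√795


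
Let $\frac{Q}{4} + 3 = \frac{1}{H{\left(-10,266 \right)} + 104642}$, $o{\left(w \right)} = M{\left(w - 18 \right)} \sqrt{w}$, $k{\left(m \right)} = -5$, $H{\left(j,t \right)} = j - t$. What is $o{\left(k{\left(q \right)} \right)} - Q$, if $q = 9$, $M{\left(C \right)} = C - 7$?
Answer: $\frac{626194}{52183} - 30 i \sqrt{5} \approx 12.0 - 67.082 i$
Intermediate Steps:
$M{\left(C \right)} = -7 + C$
$o{\left(w \right)} = \sqrt{w} \left(-25 + w\right)$ ($o{\left(w \right)} = \left(-7 + \left(w - 18\right)\right) \sqrt{w} = \left(-7 + \left(-18 + w\right)\right) \sqrt{w} = \left(-25 + w\right) \sqrt{w} = \sqrt{w} \left(-25 + w\right)$)
$Q = - \frac{626194}{52183}$ ($Q = -12 + \frac{4}{\left(-10 - 266\right) + 104642} = -12 + \frac{4}{-276 + 104642} = -12 + \frac{4}{104366} = -12 + 4 \cdot \frac{1}{104366} = -12 + \frac{2}{52183} = - \frac{626194}{52183} \approx -12.0$)
$o{\left(k{\left(q \right)} \right)} - Q = \sqrt{-5} \left(-25 - 5\right) - - \frac{626194}{52183} = i \sqrt{5} \left(-30\right) + \frac{626194}{52183} = - 30 i \sqrt{5} + \frac{626194}{52183} = \frac{626194}{52183} - 30 i \sqrt{5}$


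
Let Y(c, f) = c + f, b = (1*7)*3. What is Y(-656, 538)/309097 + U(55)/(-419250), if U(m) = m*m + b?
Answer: -495490481/64794458625 ≈ -0.0076471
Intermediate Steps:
b = 21 (b = 7*3 = 21)
U(m) = 21 + m**2 (U(m) = m*m + 21 = m**2 + 21 = 21 + m**2)
Y(-656, 538)/309097 + U(55)/(-419250) = (-656 + 538)/309097 + (21 + 55**2)/(-419250) = -118*1/309097 + (21 + 3025)*(-1/419250) = -118/309097 + 3046*(-1/419250) = -118/309097 - 1523/209625 = -495490481/64794458625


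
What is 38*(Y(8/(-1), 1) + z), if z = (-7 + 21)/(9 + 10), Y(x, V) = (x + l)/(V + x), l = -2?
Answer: 576/7 ≈ 82.286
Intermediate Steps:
Y(x, V) = (-2 + x)/(V + x) (Y(x, V) = (x - 2)/(V + x) = (-2 + x)/(V + x))
z = 14/19 ≈ 0.73684
38*(Y(8/(-1), 1) + z) = 38*((-2 + 8/(-1))/(1 + 8/(-1)) + 14/19) = 38*((-2 + 8*(-1))/(1 + 8*(-1)) + 14/19) = 38*((-2 - 8)/(1 - 8) + 14/19) = 38*(-10/(-7) + 14/19) = 38*(-1/7*(-10) + 14/19) = 38*(10/7 + 14/19) = 38*(288/133) = 576/7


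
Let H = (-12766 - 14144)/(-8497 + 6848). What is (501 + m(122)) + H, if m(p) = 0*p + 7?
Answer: 864602/1649 ≈ 524.32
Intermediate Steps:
m(p) = 7 (m(p) = 0 + 7 = 7)
H = 26910/1649 (H = -26910/(-1649) = -26910*(-1/1649) = 26910/1649 ≈ 16.319)
(501 + m(122)) + H = (501 + 7) + 26910/1649 = 508 + 26910/1649 = 864602/1649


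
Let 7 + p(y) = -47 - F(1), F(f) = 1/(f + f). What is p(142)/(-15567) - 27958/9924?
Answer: -36223444/12873909 ≈ -2.8137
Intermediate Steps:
F(f) = 1/(2*f)
p(y) = -109/2 (p(y) = -7 + (-47 - 1/(2*1)) = -7 + (-47 - 1/2) = -7 - 95/2 = -109/2)
p(142)/(-15567) - 27958/9924 = -109/2/(-15567) - 27958/9924 = -109/2*(-1/15567) - 27958*1/9924 = 109/31134 - 13979/4962 = -36223444/12873909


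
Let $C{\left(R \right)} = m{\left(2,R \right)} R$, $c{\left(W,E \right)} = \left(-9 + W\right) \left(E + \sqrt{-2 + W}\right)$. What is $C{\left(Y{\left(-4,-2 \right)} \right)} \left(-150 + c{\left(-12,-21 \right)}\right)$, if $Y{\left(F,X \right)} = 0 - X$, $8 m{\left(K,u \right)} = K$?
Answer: $\frac{291}{2} - \frac{21 i \sqrt{14}}{2} \approx 145.5 - 39.287 i$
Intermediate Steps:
$m{\left(K,u \right)} = \frac{K}{8}$
$Y{\left(F,X \right)} = - X$
$C{\left(R \right)} = \frac{R}{4}$ ($C{\left(R \right)} = \frac{1}{8} \cdot 2 R = \frac{R}{4}$)
$C{\left(Y{\left(-4,-2 \right)} \right)} \left(-150 + c{\left(-12,-21 \right)}\right) = \frac{\left(-1\right) \left(-2\right)}{4} \left(-150 - \left(-441 + 21 \sqrt{-2 - 12}\right)\right) = \frac{1}{4} \cdot 2 \left(-150 + \left(189 - 9 \sqrt{-14} + 252 - 12 \sqrt{-14}\right)\right) = \frac{-150 + \left(189 - 9 i \sqrt{14} + 252 - 12 i \sqrt{14}\right)}{2} = \frac{-150 + \left(441 - 21 i \sqrt{14}\right)}{2} = \frac{291 - 21 i \sqrt{14}}{2} = \frac{291}{2} - \frac{21 i \sqrt{14}}{2}$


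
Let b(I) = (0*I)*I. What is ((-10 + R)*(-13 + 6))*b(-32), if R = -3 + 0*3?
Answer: 0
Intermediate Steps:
b(I) = 0 (b(I) = 0*I = 0)
R = -3 (R = -3 + 0 = -3)
((-10 + R)*(-13 + 6))*b(-32) = ((-10 - 3)*(-13 + 6))*0 = -13*(-7)*0 = 91*0 = 0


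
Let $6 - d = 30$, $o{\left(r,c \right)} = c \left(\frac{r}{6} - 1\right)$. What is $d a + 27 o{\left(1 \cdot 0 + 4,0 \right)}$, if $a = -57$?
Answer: $1368$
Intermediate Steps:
$o{\left(r,c \right)} = c \left(-1 + \frac{r}{6}\right)$ ($o{\left(r,c \right)} = c \left(r \frac{1}{6} - 1\right) = c \left(\frac{r}{6} - 1\right) = c \left(-1 + \frac{r}{6}\right)$)
$d = -24$ ($d = 6 - 30 = -24$)
$d a + 27 o{\left(1 \cdot 0 + 4,0 \right)} = \left(-24\right) \left(-57\right) + 27 \cdot \frac{1}{6} \cdot 0 \left(-6 + \left(1 \cdot 0 + 4\right)\right) = 1368 + 27 \cdot \frac{1}{6} \cdot 0 \left(-6 + \left(0 + 4\right)\right) = 1368 + 27 \cdot \frac{1}{6} \cdot 0 \left(-6 + 4\right) = 1368 + 27 \cdot \frac{1}{6} \cdot 0 \left(-2\right) = 1368 + 27 \cdot 0 = 1368 + 0 = 1368$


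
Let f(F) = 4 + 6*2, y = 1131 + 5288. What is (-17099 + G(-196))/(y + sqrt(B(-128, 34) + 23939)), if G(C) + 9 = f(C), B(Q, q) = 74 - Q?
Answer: -27428387/10294855 + 4273*sqrt(24141)/10294855 ≈ -2.5998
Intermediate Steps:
y = 6419
f(F) = 16 (f(F) = 4 + 12 = 16)
G(C) = 7 (G(C) = -9 + 16 = 7)
(-17099 + G(-196))/(y + sqrt(B(-128, 34) + 23939)) = (-17099 + 7)/(6419 + sqrt((74 - 1*(-128)) + 23939)) = -17092/(6419 + sqrt((74 + 128) + 23939)) = -17092/(6419 + sqrt(202 + 23939)) = -17092/(6419 + sqrt(24141))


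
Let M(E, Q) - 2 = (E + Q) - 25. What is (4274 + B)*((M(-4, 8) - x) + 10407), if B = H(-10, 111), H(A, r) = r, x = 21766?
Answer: -49892530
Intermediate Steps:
B = 111
M(E, Q) = -23 + E + Q (M(E, Q) = 2 + ((E + Q) - 25) = 2 + (-25 + E + Q) = -23 + E + Q)
(4274 + B)*((M(-4, 8) - x) + 10407) = (4274 + 111)*(((-23 - 4 + 8) - 1*21766) + 10407) = 4385*((-19 - 21766) + 10407) = 4385*(-21785 + 10407) = 4385*(-11378) = -49892530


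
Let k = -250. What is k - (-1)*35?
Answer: -215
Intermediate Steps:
k - (-1)*35 = -250 - (-1)*35 = -250 - 1*(-35) = -250 + 35 = -215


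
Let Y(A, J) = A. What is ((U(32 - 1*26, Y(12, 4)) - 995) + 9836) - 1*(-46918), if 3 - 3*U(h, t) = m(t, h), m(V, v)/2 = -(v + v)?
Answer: 55768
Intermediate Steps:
m(V, v) = -4*v (m(V, v) = 2*(-(v + v)) = 2*(-2*v) = -4*v)
U(h, t) = 1 + 4*h/3 (U(h, t) = 1 - (-4)*h/3 = 1 + 4*h/3)
((U(32 - 1*26, Y(12, 4)) - 995) + 9836) - 1*(-46918) = (((1 + 4*(32 - 1*26)/3) - 995) + 9836) - 1*(-46918) = (((1 + 4*(32 - 26)/3) - 995) + 9836) + 46918 = (((1 + (4/3)*6) - 995) + 9836) + 46918 = (((1 + 8) - 995) + 9836) + 46918 = ((9 - 995) + 9836) + 46918 = (-986 + 9836) + 46918 = 8850 + 46918 = 55768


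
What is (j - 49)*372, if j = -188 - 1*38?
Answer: -102300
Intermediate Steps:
j = -226 (j = -188 - 38 = -226)
(j - 49)*372 = (-226 - 49)*372 = -275*372 = -102300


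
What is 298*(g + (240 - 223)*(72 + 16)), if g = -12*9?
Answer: 413624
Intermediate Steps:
g = -108
298*(g + (240 - 223)*(72 + 16)) = 298*(-108 + (240 - 223)*(72 + 16)) = 298*(-108 + 17*88) = 298*(-108 + 1496) = 298*1388 = 413624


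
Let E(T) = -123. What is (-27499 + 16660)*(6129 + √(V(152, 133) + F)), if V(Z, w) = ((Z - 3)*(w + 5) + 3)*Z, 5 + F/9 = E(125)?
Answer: -66432231 - 65034*√86798 ≈ -8.5592e+7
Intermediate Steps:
F = -1152 (F = -45 + 9*(-123) = -45 - 1107 = -1152)
V(Z, w) = Z*(3 + (-3 + Z)*(5 + w)) (V(Z, w) = ((-3 + Z)*(5 + w) + 3)*Z = (3 + (-3 + Z)*(5 + w))*Z = Z*(3 + (-3 + Z)*(5 + w)))
(-27499 + 16660)*(6129 + √(V(152, 133) + F)) = (-27499 + 16660)*(6129 + √(152*(-12 - 3*133 + 5*152 + 152*133) - 1152)) = -10839*(6129 + √(152*(-12 - 399 + 760 + 20216) - 1152)) = -10839*(6129 + √(152*20565 - 1152)) = -10839*(6129 + √(3125880 - 1152)) = -10839*(6129 + √3124728) = -10839*(6129 + 6*√86798) = -66432231 - 65034*√86798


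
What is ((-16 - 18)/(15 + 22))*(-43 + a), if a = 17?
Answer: 884/37 ≈ 23.892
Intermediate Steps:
((-16 - 18)/(15 + 22))*(-43 + a) = ((-16 - 18)/(15 + 22))*(-43 + 17) = -34/37*(-26) = 884/37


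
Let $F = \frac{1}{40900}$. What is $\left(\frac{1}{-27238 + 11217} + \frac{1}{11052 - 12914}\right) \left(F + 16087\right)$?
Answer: $- \frac{1680895470969}{174298867400} \approx -9.6438$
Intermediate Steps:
$F = \frac{1}{40900} \approx 2.445 \cdot 10^{-5}$
$\left(\frac{1}{-27238 + 11217} + \frac{1}{11052 - 12914}\right) \left(F + 16087\right) = \left(\frac{1}{-27238 + 11217} + \frac{1}{11052 - 12914}\right) \left(\frac{1}{40900} + 16087\right) = \left(\frac{1}{-16021} + \frac{1}{-1862}\right) \frac{657958301}{40900} = \left(- \frac{1}{16021} - \frac{1}{1862}\right) \frac{657958301}{40900} = \left(- \frac{17883}{29831102}\right) \frac{657958301}{40900} = - \frac{1680895470969}{174298867400}$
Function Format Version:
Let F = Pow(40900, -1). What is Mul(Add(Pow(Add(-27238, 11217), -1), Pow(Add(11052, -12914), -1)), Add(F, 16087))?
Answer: Rational(-1680895470969, 174298867400) ≈ -9.6438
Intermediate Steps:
F = Rational(1, 40900) ≈ 2.4450e-5
Mul(Add(Pow(Add(-27238, 11217), -1), Pow(Add(11052, -12914), -1)), Add(F, 16087)) = Mul(Add(Pow(Add(-27238, 11217), -1), Pow(Add(11052, -12914), -1)), Add(Rational(1, 40900), 16087)) = Mul(Add(Pow(-16021, -1), Pow(-1862, -1)), Rational(657958301, 40900)) = Mul(Add(Rational(-1, 16021), Rational(-1, 1862)), Rational(657958301, 40900)) = Mul(Rational(-17883, 29831102), Rational(657958301, 40900)) = Rational(-1680895470969, 174298867400)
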